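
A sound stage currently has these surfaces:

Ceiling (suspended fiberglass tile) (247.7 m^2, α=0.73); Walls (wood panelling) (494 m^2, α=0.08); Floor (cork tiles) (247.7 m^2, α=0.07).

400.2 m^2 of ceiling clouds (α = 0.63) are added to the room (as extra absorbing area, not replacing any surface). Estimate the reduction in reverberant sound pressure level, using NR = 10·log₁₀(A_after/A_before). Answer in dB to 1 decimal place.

3.1 dB

Summing Sᵢαᵢ: 180.821 + 39.520 + 17.339 → A_before = 237.680 sabins.
Added absorption = 400.2 × 0.63 = 252.126 sabins.
A_after = 237.680 + 252.126 = 489.806 sabins.
NR = 10·log₁₀(489.806/237.680) = 3.1 dB.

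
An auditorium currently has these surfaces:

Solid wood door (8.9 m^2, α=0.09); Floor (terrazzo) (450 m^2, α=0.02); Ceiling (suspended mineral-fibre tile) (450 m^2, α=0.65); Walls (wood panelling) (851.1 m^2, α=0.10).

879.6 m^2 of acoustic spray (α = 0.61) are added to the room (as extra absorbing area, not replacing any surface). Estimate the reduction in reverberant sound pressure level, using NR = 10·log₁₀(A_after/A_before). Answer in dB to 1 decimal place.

3.8 dB

Total absorption A_before = 8.9×0.09 + 450×0.02 + 450×0.65 + 851.1×0.10
  = 0.801 + 9.000 + 292.500 + 85.110 = 387.411 m^2 sabins.
Treatment contributes 879.6·0.61 = 536.556 sabins.
New total A_after = 923.967 sabins.
Reduction = 10 log₁₀(A_after/A_before) = 10 log₁₀(2.3850) = 3.8 dB.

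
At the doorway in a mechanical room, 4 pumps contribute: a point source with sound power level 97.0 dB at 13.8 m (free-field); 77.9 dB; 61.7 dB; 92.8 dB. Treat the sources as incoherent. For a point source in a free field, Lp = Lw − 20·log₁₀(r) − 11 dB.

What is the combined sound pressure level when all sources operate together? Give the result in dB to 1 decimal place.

Source at 13.8 m: Lp = 97.0 − 20·log₁₀(13.8) − 11 = 63.2 dB.
Σ 10^(Lᵢ/10) = 1.971e+09.
L_total = 10·log₁₀(1.971e+09) = 92.9 dB.

92.9 dB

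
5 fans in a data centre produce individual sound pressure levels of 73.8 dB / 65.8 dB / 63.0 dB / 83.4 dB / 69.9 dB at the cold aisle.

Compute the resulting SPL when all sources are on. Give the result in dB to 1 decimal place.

Converting to relative power and adding: 10^(73.8/10) + 10^(65.8/10) + 10^(63.0/10) + 10^(83.4/10) + 10^(69.9/10) = 2.583e+08.
Combined level = 10 log₁₀(2.583e+08) = 84.1 dB.

84.1 dB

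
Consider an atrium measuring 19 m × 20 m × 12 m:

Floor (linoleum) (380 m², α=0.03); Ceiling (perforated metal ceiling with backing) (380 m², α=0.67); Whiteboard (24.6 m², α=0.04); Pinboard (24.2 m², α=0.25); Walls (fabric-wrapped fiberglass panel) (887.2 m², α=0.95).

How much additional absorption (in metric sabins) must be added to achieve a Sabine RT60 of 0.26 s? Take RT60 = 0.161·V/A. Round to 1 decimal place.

1707.8 sabins

Total absorption A₁ = 380*0.03 + 380*0.67 + 24.6*0.04 + 24.2*0.25 + 887.2*0.95
  = 11.400 + 254.600 + 0.984 + 6.050 + 842.840 = 1115.874 m² sabins.
For T = 0.26 s, need A₂ = 0.161·V/T = 0.161·4560/0.26 = 2823.692 sabins.
Shortfall: 2823.692 − 1115.874 = 1707.8 sabins.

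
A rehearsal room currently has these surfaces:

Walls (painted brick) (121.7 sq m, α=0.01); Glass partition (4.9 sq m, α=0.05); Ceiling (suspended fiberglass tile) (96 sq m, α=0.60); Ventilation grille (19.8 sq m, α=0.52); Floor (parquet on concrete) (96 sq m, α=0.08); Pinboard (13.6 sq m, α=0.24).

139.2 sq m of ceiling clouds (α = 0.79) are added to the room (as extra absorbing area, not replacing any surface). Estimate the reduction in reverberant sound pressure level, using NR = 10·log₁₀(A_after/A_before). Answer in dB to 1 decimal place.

A_before = Σ Sᵢαᵢ = 121.7×0.01 + 4.9×0.05 + 96×0.60 + 19.8×0.52 + 96×0.08 + 13.6×0.24 = 80.302 sabins.
Added absorption = 139.2 × 0.79 = 109.968 sabins.
New total A_after = 190.270 sabins.
Reduction = 10 log₁₀(A_after/A_before) = 10 log₁₀(2.3694) = 3.7 dB.

3.7 dB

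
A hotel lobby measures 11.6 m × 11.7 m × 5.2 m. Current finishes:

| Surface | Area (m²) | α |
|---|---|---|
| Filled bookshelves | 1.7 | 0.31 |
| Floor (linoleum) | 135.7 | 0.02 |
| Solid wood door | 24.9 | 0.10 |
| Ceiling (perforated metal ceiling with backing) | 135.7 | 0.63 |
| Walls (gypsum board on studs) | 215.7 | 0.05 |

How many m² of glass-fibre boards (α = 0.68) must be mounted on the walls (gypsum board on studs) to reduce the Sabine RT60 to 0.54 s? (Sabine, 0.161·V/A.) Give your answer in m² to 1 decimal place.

Total absorption A₁ = 1.7·0.31 + 135.7·0.02 + 24.9·0.10 + 135.7·0.63 + 215.7·0.05
  = 0.527 + 2.714 + 2.490 + 85.491 + 10.785 = 102.007 m² sabins.
Required A₂ = 0.161·705.744/0.54 = 210.416 sabins.
ΔA needed = 210.416 − 102.007 = 108.409 sabins.
Net gain per m²: Δα = 0.68 − 0.05 = 0.63.
Panel area = 108.409 / 0.63 = 172.1 m².

172.1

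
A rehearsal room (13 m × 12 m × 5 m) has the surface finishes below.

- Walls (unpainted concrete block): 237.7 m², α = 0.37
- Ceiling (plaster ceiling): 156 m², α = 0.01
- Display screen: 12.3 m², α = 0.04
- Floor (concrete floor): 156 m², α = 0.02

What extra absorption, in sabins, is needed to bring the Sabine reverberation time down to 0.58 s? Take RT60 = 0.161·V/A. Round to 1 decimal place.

Summing Sᵢαᵢ: 87.949 + 1.560 + 0.492 + 3.120 → A₁ = 93.121 sabins.
Target A₂ = 0.161·780/0.58 = 216.517 sabins (V = 780 m³).
Shortfall: 216.517 − 93.121 = 123.4 sabins.

123.4 sabins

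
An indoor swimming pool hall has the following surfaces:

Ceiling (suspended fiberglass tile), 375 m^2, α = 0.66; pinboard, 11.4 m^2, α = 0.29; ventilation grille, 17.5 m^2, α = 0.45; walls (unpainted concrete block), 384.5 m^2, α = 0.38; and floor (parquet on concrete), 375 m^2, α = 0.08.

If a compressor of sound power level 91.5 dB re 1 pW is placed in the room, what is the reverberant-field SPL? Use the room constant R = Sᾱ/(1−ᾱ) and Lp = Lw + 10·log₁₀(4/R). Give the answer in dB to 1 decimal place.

A = 434.791 sabins; S = 1163.4 m^2.
ᾱ = 0.3737, so room constant R = A/(1−ᾱ) = 694.222 m^2.
Lp = Lw + 10 log₁₀(4/R) = 91.5 -22.39 = 69.1 dB.

69.1 dB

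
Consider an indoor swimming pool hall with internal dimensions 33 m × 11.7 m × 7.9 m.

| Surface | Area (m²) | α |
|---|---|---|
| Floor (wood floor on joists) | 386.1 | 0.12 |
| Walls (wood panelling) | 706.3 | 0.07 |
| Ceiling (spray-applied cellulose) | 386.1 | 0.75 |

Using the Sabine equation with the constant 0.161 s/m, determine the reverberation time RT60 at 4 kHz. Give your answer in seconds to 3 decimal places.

1.274 sec

Total absorption A = 386.1*0.12 + 706.3*0.07 + 386.1*0.75
  = 46.332 + 49.441 + 289.575 = 385.348 m² sabins.
V = 33·11.7·7.9 = 3050.19 m³.
T = 0.161 V/A = 0.161·3050.19/385.348 = 1.274 s.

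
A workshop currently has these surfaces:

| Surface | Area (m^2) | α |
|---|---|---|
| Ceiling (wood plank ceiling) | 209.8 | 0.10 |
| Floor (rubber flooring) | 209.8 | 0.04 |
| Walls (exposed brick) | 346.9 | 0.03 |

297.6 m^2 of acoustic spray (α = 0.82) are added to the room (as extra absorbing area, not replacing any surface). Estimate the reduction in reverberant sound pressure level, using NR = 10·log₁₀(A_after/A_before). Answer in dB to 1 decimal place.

8.5 dB

Summing Sᵢαᵢ: 20.980 + 8.392 + 10.407 → A_before = 39.779 sabins.
Treatment contributes 297.6·0.82 = 244.032 sabins.
New total A_after = 283.811 sabins.
NR = 10·log₁₀(283.811/39.779) = 8.5 dB.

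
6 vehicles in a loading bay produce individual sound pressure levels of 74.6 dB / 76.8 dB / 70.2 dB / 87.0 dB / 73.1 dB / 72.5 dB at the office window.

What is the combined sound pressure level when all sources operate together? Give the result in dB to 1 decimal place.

Converting to relative power and adding: 10^(74.6/10) + 10^(76.8/10) + 10^(70.2/10) + 10^(87.0/10) + 10^(73.1/10) + 10^(72.5/10) = 6.266e+08.
L_total = 10·log₁₀(6.266e+08) = 88.0 dB.

88.0 dB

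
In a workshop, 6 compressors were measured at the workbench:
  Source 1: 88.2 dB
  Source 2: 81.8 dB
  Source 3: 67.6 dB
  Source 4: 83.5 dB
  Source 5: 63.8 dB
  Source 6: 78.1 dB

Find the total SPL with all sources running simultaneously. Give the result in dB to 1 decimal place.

Sum in the linear (power) domain: Σ 10^(Lᵢ/10) = 10^(88.2/10) + 10^(81.8/10) + 10^(67.6/10) + 10^(83.5/10) + 10^(63.8/10) + 10^(78.1/10) = 1.109e+09.
Combined level = 10 log₁₀(1.109e+09) = 90.4 dB.

90.4 dB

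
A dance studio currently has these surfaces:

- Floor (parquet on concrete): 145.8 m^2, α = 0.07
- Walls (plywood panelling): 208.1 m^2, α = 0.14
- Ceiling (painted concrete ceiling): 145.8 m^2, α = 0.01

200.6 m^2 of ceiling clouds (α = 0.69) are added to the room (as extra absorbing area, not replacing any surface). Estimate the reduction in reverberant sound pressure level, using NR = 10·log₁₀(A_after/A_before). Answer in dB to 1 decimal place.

Equivalent absorption area: A_before = 145.8*0.07 + 208.1*0.14 + 145.8*0.01 = 40.798 m^2.
Treatment contributes 200.6·0.69 = 138.414 sabins.
A_after = 40.798 + 138.414 = 179.212 sabins.
Reduction = 10 log₁₀(A_after/A_before) = 10 log₁₀(4.3927) = 6.4 dB.

6.4 dB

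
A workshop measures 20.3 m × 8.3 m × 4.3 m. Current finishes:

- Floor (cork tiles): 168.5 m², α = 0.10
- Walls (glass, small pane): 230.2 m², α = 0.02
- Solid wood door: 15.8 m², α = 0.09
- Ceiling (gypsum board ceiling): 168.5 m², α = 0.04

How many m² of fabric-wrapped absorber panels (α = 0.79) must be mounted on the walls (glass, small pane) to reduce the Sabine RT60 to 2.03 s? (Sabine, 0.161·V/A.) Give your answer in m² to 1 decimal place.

36.2

Summing Sᵢαᵢ: 16.850 + 4.604 + 1.422 + 6.740 → A₁ = 29.616 sabins.
V = 724.507 m³. Target absorption A₂ = 0.161 × 724.507 / 2.03 = 57.461 sabins.
Absorption to add: 57.461 − 29.616 = 27.845 sabins.
Each m² of panel replacing the walls (glass, small pane) adds (0.79 − 0.02) = 0.77 sabins.
Panel area = 27.845 / 0.77 = 36.2 m².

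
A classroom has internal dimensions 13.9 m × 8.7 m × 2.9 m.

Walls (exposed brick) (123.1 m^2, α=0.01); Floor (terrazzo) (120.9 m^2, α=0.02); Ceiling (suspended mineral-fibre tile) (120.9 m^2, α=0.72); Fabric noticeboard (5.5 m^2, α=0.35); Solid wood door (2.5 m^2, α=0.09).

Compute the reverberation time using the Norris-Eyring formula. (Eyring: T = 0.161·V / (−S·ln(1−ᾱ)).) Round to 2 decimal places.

0.53 sec

Total surface area S = 123.1 + 120.9 + 120.9 + 5.5 + 2.5 = 372.9 m^2.
Absorption A = 123.1·0.01 + 120.9·0.02 + 120.9·0.72 + 5.5·0.35 + 2.5·0.09 = 92.847 sabins.
ᾱ = 92.847 / 372.9 = 0.2490.
−S·ln(1−ᾱ) = −372.9 × ln(1 − 0.2490) = 106.780.
V = 13.9 × 8.7 × 2.9 = 350.697 m³.
T = 0.161·V/[−S·ln(1−ᾱ)] = 0.161·350.697/106.780 = 0.53 s.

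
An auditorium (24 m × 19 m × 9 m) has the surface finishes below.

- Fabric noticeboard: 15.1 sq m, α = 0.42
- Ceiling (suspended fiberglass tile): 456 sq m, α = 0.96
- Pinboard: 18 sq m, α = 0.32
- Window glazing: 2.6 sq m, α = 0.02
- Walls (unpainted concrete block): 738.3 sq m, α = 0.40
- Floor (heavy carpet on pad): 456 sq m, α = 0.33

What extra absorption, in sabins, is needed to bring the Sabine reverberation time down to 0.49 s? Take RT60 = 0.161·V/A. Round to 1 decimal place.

452.7 sabins

Total absorption A₁ = 15.1·0.42 + 456·0.96 + 18·0.32 + 2.6·0.02 + 738.3·0.40 + 456·0.33
  = 6.342 + 437.760 + 5.760 + 0.052 + 295.320 + 150.480 = 895.714 sq m sabins.
V = 4104 m³. Required absorption A₂ = 0.161 × 4104 / 0.49 = 1348.457 sabins.
ΔA = A₂ − A₁ = 1348.457 − 895.714 = 452.7 sabins.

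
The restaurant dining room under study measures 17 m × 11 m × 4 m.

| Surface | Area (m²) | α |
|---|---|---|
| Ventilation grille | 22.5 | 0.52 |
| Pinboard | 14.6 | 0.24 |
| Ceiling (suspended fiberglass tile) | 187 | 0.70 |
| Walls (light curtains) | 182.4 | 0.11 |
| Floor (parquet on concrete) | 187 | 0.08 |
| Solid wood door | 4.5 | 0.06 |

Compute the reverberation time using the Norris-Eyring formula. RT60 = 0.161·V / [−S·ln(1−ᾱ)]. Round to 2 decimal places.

0.56 seconds

S = Σ Sᵢ = 598.0 m².
Σ(Sᵢαᵢ) = 22.5×0.52 + 14.6×0.24 + 187×0.70 + 182.4×0.11 + 187×0.08 + 4.5×0.06 = 181.398.
Mean coefficient ᾱ = A/S = 0.3033.
−S·ln(1−ᾱ) = −598.0 × ln(1 − 0.3033) = 216.117.
V = 17 × 11 × 4 = 748 m³.
T = 0.161·V/[−S·ln(1−ᾱ)] = 0.161·748/216.117 = 0.56 s.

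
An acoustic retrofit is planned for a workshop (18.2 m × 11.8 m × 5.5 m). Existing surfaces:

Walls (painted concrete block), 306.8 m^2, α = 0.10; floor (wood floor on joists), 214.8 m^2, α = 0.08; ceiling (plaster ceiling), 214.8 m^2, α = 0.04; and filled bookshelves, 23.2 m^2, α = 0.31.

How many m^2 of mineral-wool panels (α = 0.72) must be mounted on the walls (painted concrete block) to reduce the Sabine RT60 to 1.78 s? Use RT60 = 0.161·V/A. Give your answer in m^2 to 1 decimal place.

69.7

Summing Sᵢαᵢ: 30.680 + 17.184 + 8.592 + 7.192 → A₁ = 63.648 sabins.
Required A₂ = 0.161·1181.18/1.78 = 106.837 sabins.
ΔA needed = 106.837 − 63.648 = 43.189 sabins.
Each m^2 of panel replacing the walls (painted concrete block) adds (0.72 − 0.10) = 0.62 sabins.
Panel area = 43.189 / 0.62 = 69.7 m^2.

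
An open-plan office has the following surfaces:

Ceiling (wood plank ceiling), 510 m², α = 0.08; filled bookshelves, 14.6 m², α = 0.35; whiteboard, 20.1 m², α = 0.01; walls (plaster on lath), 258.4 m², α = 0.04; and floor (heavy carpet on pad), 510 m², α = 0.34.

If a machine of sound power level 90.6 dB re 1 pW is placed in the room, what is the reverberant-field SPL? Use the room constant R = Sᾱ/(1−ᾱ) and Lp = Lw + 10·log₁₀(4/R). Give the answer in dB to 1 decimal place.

72.2 dB

Σ(Sᵢαᵢ) = 510·0.08 + 14.6·0.35 + 20.1·0.01 + 258.4·0.04 + 510·0.34 = 229.847; total area S = 1313.1 m².
ᾱ = 229.847/1313.1 = 0.1750; R = Sᾱ/(1−ᾱ) = 229.847/(1−0.1750) = 278.602 m².
Lp = Lw + 10 log₁₀(4/R) = 90.6 -18.43 = 72.2 dB.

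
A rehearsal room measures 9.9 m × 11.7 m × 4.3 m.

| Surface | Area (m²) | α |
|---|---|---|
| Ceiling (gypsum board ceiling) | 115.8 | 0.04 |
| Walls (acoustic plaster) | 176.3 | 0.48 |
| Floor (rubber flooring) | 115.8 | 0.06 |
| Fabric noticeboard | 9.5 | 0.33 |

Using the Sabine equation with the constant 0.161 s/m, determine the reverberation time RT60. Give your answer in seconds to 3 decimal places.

0.807 seconds

Equivalent absorption area: A = 115.8·0.04 + 176.3·0.48 + 115.8·0.06 + 9.5·0.33 = 99.339 m².
Volume V = 9.9 × 11.7 × 4.3 = 498.069 m³.
RT60 = 0.161 · V / A = 0.161 × 498.069 / 99.339 = 0.807 s.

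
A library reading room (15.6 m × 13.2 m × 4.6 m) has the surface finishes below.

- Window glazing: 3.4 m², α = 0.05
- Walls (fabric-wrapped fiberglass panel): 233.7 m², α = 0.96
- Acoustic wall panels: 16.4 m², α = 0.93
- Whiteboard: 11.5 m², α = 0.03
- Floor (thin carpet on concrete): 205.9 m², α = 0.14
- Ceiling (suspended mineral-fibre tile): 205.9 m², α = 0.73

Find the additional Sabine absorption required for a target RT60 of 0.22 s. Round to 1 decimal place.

273.9 sabins

Equivalent absorption area: A₁ = 3.4×0.05 + 233.7×0.96 + 16.4×0.93 + 11.5×0.03 + 205.9×0.14 + 205.9×0.73 = 419.252 m².
V = 947.232 m³. Required absorption A₂ = 0.161 × 947.232 / 0.22 = 693.202 sabins.
Additional absorption ΔA = 693.202 − 419.252 = 273.9 sabins.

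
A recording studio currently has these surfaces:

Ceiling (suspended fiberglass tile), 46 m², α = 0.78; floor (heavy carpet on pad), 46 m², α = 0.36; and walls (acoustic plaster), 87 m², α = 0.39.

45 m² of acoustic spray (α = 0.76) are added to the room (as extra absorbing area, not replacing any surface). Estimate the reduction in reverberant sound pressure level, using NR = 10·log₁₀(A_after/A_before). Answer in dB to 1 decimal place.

1.4 dB

Summing Sᵢαᵢ: 35.880 + 16.560 + 33.930 → A_before = 86.370 sabins.
Treatment contributes 45·0.76 = 34.200 sabins.
New total A_after = 120.570 sabins.
NR = 10·log₁₀(120.570/86.370) = 1.4 dB.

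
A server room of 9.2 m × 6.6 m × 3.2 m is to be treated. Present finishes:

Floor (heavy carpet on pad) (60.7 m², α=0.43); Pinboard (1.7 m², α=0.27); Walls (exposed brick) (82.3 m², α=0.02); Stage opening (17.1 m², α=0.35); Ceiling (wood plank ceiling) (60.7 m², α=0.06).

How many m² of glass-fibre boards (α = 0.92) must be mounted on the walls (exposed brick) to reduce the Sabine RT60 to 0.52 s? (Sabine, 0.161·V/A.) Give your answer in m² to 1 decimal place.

24.8

Summing Sᵢαᵢ: 26.101 + 0.459 + 1.646 + 5.985 + 3.642 → A₁ = 37.833 sabins.
Required A₂ = 0.161·194.304/0.52 = 60.160 sabins.
Absorption to add: 60.160 − 37.833 = 22.327 sabins.
Each m² of panel replacing the walls (exposed brick) adds (0.92 − 0.02) = 0.90 sabins.
Panel area = 22.327 / 0.90 = 24.8 m².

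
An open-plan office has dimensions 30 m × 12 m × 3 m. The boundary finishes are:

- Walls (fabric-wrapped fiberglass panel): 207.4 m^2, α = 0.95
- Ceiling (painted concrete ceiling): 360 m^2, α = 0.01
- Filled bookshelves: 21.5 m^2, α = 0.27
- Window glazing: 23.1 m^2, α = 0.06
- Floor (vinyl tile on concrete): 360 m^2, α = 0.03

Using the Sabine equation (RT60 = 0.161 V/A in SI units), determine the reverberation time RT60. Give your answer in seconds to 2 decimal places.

0.80 seconds

A = Σ Sᵢαᵢ = 207.4·0.95 + 360·0.01 + 21.5·0.27 + 23.1·0.06 + 360·0.03 = 218.621 sabins.
Volume V = 30 × 12 × 3 = 1080 m³.
Sabine: RT60 = 0.161 × 1080 / 218.621 = 0.80 s.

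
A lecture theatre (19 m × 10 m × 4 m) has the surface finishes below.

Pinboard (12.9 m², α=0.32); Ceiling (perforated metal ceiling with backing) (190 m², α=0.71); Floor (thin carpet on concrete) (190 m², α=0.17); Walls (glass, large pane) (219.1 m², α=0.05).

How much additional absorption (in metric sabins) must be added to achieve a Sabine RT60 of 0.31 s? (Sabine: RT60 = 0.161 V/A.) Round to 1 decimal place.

212.4 sabins

A₁ = Σ Sᵢαᵢ = 12.9×0.32 + 190×0.71 + 190×0.17 + 219.1×0.05 = 182.283 sabins.
Target A₂ = 0.161·760/0.31 = 394.710 sabins (V = 760 m³).
Shortfall: 394.710 − 182.283 = 212.4 sabins.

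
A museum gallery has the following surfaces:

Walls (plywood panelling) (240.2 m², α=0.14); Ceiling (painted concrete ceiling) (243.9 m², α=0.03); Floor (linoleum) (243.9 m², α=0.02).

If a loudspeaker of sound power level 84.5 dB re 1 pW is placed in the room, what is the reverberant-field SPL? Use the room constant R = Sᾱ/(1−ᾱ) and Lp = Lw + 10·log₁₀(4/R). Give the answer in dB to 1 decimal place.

A = 45.823 sabins; S = 728.0 m².
ᾱ = 45.823/728.0 = 0.0629; R = Sᾱ/(1−ᾱ) = 45.823/(1−0.0629) = 48.899 m².
Lp = Lw + 10 log₁₀(4/R) = 84.5 -10.87 = 73.6 dB.

73.6 dB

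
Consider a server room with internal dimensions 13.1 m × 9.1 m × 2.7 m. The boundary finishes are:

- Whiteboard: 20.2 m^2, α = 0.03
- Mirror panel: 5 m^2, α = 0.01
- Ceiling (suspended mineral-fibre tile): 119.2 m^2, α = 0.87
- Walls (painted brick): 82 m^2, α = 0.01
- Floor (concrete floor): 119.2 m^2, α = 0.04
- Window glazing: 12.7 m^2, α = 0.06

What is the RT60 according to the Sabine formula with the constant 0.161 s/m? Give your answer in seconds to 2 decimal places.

Summing Sᵢαᵢ: 0.606 + 0.050 + 103.704 + 0.820 + 4.768 + 0.762 → A = 110.710 sabins.
Room volume: 321.867 m³.
RT60 = 0.161 · V / A = 0.161 × 321.867 / 110.710 = 0.47 s.

0.47 s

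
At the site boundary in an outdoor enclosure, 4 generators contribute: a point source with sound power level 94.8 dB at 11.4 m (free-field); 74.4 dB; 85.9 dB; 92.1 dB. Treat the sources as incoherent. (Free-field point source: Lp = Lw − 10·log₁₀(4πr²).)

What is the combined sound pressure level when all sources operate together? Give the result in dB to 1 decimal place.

Source at 11.4 m: Lp = 94.8 − 10·log₁₀(4π·11.4²) = 94.8 − 10·log₁₀(1633.126) = 62.7 dB.
Sum in the linear (power) domain: Σ 10^(Lᵢ/10) = 10^(62.7/10) + 10^(74.4/10) + 10^(85.9/10) + 10^(92.1/10) = 2.04e+09.
Back to dB: 10·log₁₀ Σ = 93.1 dB.

93.1 dB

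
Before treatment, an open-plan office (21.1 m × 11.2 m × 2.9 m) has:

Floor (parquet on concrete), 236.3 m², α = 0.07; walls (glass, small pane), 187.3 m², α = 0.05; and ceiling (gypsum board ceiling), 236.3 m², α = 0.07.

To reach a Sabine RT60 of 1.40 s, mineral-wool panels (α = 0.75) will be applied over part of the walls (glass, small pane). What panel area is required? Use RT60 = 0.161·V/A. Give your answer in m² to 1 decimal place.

Total absorption A₁ = 236.3×0.07 + 187.3×0.05 + 236.3×0.07
  = 16.541 + 9.365 + 16.541 = 42.447 m² sabins.
Required A₂ = 0.161·685.328/1.40 = 78.813 sabins.
ΔA needed = 78.813 − 42.447 = 36.366 sabins.
Net gain per m²: Δα = 0.75 − 0.05 = 0.70.
Area = ΔA/Δα = 36.366/0.70 = 52.0 m².

52.0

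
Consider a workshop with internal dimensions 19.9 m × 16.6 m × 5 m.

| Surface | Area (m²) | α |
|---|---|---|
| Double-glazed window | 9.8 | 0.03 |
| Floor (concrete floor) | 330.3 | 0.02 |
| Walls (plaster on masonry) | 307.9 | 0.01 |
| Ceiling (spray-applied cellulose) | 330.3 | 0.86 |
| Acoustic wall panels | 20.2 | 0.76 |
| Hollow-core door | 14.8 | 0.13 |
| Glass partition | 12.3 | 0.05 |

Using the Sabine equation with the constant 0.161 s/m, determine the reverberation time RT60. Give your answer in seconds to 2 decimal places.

Summing Sᵢαᵢ: 0.294 + 6.606 + 3.079 + 284.058 + 15.352 + 1.924 + 0.615 → A = 311.928 sabins.
Volume V = 19.9 × 16.6 × 5 = 1651.7 m³.
T = 0.161 V/A = 0.161·1651.7/311.928 = 0.85 s.

0.85 seconds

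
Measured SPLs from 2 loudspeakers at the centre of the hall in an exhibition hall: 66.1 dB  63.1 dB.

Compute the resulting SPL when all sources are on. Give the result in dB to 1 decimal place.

67.9 dB

Σ 10^(Lᵢ/10) = 6.116e+06.
Combined level = 10 log₁₀(6.116e+06) = 67.9 dB.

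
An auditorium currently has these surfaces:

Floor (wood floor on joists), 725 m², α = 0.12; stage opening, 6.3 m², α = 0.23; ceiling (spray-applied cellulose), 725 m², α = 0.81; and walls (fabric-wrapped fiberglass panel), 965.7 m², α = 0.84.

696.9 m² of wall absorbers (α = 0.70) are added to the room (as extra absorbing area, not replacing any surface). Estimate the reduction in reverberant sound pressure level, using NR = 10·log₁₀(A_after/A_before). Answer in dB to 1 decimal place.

1.2 dB

Equivalent absorption area: A_before = 725*0.12 + 6.3*0.23 + 725*0.81 + 965.7*0.84 = 1486.887 m².
Added absorption = 696.9 × 0.70 = 487.830 sabins.
A_after = 1486.887 + 487.830 = 1974.717 sabins.
NR = 10·log₁₀(1974.717/1486.887) = 1.2 dB.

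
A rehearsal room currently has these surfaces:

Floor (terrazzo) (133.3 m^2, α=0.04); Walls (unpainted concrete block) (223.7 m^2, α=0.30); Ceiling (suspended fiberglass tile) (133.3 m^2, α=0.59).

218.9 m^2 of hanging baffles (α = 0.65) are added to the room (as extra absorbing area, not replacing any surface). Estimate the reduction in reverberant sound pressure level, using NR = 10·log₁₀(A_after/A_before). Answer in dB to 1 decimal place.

2.9 dB

A_before = Σ Sᵢαᵢ = 133.3*0.04 + 223.7*0.30 + 133.3*0.59 = 151.089 sabins.
Added absorption = 218.9 × 0.65 = 142.285 sabins.
A_after = 151.089 + 142.285 = 293.374 sabins.
NR = 10·log₁₀(293.374/151.089) = 2.9 dB.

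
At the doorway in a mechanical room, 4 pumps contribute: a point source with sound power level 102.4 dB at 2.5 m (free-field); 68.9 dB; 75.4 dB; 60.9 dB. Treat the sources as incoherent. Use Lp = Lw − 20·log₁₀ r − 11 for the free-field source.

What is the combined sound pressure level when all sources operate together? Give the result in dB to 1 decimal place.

84.2 dB

Source at 2.5 m: Lp = 102.4 − 20·log₁₀(2.5) − 11 = 83.4 dB.
Σ 10^(Lᵢ/10) = 2.624e+08.
Back to dB: 10·log₁₀ Σ = 84.2 dB.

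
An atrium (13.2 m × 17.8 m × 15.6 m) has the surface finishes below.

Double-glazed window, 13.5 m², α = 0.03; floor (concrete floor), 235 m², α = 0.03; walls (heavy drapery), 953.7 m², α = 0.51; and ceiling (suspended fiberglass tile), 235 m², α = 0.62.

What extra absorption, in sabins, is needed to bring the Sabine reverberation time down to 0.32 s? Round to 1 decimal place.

Total absorption A₁ = 13.5×0.03 + 235×0.03 + 953.7×0.51 + 235×0.62
  = 0.405 + 7.050 + 486.387 + 145.700 = 639.542 m² sabins.
Target A₂ = 0.161·3665.376/0.32 = 1844.142 sabins (V = 3665.376 m³).
Additional absorption ΔA = 1844.142 − 639.542 = 1204.6 sabins.

1204.6 sabins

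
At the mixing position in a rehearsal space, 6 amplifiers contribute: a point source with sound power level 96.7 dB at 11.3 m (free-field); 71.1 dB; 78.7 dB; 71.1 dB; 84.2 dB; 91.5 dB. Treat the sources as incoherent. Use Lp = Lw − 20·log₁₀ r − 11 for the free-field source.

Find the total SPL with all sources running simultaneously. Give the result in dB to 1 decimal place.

92.5 dB

Source at 11.3 m: Lp = 96.7 − 20·log₁₀(11.3) − 11 = 64.6 dB.
Converting to relative power and adding: 10^(64.6/10) + 10^(71.1/10) + 10^(78.7/10) + 10^(71.1/10) + 10^(84.2/10) + 10^(91.5/10) = 1.778e+09.
L_total = 10·log₁₀(1.778e+09) = 92.5 dB.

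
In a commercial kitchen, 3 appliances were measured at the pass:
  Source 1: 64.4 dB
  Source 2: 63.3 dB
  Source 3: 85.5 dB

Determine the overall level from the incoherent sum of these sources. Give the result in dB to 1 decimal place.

Σ 10^(Lᵢ/10) = 3.597e+08.
Combined level = 10 log₁₀(3.597e+08) = 85.6 dB.

85.6 dB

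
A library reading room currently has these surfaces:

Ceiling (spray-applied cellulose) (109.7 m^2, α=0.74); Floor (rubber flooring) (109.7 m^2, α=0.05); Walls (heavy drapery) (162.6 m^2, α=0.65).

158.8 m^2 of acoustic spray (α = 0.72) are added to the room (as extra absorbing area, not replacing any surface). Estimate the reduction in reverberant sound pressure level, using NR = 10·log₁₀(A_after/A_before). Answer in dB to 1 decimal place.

2.0 dB

Total absorption A_before = 109.7*0.74 + 109.7*0.05 + 162.6*0.65
  = 81.178 + 5.485 + 105.690 = 192.353 m^2 sabins.
Treatment contributes 158.8·0.72 = 114.336 sabins.
A_after = 192.353 + 114.336 = 306.689 sabins.
NR = 10·log₁₀(306.689/192.353) = 2.0 dB.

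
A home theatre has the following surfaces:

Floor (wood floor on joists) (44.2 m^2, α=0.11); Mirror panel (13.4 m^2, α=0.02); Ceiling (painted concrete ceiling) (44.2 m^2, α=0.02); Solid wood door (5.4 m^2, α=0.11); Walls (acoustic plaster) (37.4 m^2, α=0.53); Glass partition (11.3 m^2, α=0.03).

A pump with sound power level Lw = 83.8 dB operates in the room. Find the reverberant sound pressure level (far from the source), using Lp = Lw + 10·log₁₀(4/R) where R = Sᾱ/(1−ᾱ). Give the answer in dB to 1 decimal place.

74.7 dB

Σ(Sᵢαᵢ) = 44.2×0.11 + 13.4×0.02 + 44.2×0.02 + 5.4×0.11 + 37.4×0.53 + 11.3×0.03 = 26.769; total area S = 155.9 m^2.
ᾱ = 26.769/155.9 = 0.1717; R = Sᾱ/(1−ᾱ) = 26.769/(1−0.1717) = 32.318 m^2.
Lp = Lw + 10 log₁₀(4/R) = 83.8 -9.07 = 74.7 dB.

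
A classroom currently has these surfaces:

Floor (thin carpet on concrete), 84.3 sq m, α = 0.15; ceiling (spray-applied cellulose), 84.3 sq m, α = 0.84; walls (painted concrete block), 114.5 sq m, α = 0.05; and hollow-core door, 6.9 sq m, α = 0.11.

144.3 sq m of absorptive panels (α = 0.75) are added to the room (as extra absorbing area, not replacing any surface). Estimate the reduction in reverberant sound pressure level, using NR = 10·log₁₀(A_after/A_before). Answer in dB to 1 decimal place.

Equivalent absorption area: A_before = 84.3·0.15 + 84.3·0.84 + 114.5·0.05 + 6.9·0.11 = 89.941 sq m.
Treatment contributes 144.3·0.75 = 108.225 sabins.
New total A_after = 198.166 sabins.
Reduction = 10 log₁₀(A_after/A_before) = 10 log₁₀(2.2033) = 3.4 dB.

3.4 dB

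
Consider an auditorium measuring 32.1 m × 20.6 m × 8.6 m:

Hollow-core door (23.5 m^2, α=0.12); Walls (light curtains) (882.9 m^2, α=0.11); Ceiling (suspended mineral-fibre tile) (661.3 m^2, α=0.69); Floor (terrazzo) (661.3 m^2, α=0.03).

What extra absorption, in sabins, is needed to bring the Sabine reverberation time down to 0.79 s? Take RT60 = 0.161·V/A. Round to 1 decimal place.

582.9 sabins

Summing Sᵢαᵢ: 2.820 + 97.119 + 456.297 + 19.839 → A₁ = 576.075 sabins.
For T = 0.79 s, need A₂ = 0.161·V/T = 0.161·5686.836/0.79 = 1158.963 sabins.
ΔA = A₂ − A₁ = 1158.963 − 576.075 = 582.9 sabins.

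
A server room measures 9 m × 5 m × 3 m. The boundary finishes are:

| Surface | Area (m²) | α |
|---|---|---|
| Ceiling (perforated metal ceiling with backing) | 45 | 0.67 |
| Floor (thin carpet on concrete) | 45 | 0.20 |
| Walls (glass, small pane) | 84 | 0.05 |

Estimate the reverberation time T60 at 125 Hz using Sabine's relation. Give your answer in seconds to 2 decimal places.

A = Σ Sᵢαᵢ = 45×0.67 + 45×0.20 + 84×0.05 = 43.350 sabins.
V = 9·5·3 = 135 m³.
Sabine: RT60 = 0.161 × 135 / 43.350 = 0.50 s.

0.50 s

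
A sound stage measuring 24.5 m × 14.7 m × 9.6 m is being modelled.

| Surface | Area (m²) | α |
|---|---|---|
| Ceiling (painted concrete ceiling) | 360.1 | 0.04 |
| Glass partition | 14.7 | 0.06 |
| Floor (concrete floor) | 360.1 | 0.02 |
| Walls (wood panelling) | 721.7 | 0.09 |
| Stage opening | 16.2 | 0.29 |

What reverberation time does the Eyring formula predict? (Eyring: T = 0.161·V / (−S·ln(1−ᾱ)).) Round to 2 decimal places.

5.85 sec

Total surface area S = 360.1 + 14.7 + 360.1 + 721.7 + 16.2 = 1472.8 m².
Absorption A = 360.1×0.04 + 14.7×0.06 + 360.1×0.02 + 721.7×0.09 + 16.2×0.29 = 92.139 sabins.
Mean coefficient ᾱ = A/S = 0.0626.
Eyring denominator: −S ln(1−ᾱ) = 95.209.
V = 24.5 × 14.7 × 9.6 = 3457.44 m³.
RT60 = 0.161 × 3457.44 / 95.209 = 5.85 s.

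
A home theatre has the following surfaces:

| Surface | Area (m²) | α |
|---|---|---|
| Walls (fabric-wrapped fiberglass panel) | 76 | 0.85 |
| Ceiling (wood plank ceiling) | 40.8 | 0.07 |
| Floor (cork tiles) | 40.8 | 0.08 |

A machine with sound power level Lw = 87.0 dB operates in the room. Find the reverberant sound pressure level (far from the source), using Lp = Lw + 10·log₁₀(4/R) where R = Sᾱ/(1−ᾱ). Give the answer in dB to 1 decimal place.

A = 70.720 sabins; S = 157.6 m².
ᾱ = 70.720/157.6 = 0.4487; R = Sᾱ/(1−ᾱ) = 70.720/(1−0.4487) = 128.279 m².
Lp = 87.0 + 10·log₁₀(4/128.279) = 87.0 + (-15.06) = 71.9 dB.

71.9 dB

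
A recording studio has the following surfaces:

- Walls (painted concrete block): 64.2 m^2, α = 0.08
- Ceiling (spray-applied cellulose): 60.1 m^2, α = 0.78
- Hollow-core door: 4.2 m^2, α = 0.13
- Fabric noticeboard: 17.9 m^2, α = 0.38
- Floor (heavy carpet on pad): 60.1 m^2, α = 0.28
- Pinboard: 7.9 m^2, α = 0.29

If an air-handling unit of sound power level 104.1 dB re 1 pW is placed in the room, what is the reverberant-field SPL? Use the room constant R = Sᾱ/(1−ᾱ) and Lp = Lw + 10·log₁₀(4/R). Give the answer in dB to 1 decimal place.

89.2 dB

A = 78.481 sabins; S = 214.4 m^2.
ᾱ = 78.481/214.4 = 0.3660; R = Sᾱ/(1−ᾱ) = 78.481/(1−0.3660) = 123.787 m^2.
Lp = Lw + 10 log₁₀(4/R) = 104.1 -14.91 = 89.2 dB.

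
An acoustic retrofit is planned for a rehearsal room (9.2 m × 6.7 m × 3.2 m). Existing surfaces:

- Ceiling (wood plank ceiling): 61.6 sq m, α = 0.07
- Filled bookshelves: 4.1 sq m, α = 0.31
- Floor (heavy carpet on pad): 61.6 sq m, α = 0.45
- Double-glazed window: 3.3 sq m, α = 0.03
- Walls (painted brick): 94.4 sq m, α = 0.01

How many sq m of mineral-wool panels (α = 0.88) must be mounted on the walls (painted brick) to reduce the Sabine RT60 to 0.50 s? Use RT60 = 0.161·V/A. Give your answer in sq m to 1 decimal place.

Total absorption A₁ = 61.6*0.07 + 4.1*0.31 + 61.6*0.45 + 3.3*0.03 + 94.4*0.01
  = 4.312 + 1.271 + 27.720 + 0.099 + 0.944 = 34.346 sq m sabins.
V = 197.248 m³. Target absorption A₂ = 0.161 × 197.248 / 0.50 = 63.514 sabins.
ΔA needed = 63.514 − 34.346 = 29.168 sabins.
Net gain per sq m: Δα = 0.88 − 0.01 = 0.87.
Panel area = 29.168 / 0.87 = 33.5 sq m.

33.5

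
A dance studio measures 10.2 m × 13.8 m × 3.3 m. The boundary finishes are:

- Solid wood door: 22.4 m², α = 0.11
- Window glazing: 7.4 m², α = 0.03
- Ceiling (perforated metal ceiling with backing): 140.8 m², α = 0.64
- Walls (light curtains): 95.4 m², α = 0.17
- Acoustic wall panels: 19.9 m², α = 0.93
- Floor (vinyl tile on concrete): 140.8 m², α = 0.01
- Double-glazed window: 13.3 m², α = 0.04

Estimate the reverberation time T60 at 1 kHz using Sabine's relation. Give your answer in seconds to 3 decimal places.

Total absorption A = 22.4·0.11 + 7.4·0.03 + 140.8·0.64 + 95.4·0.17 + 19.9·0.93 + 140.8·0.01 + 13.3·0.04
  = 2.464 + 0.222 + 90.112 + 16.218 + 18.507 + 1.408 + 0.532 = 129.463 m² sabins.
Volume V = 10.2 × 13.8 × 3.3 = 464.508 m³.
T = 0.161 V/A = 0.161·464.508/129.463 = 0.578 s.

0.578 s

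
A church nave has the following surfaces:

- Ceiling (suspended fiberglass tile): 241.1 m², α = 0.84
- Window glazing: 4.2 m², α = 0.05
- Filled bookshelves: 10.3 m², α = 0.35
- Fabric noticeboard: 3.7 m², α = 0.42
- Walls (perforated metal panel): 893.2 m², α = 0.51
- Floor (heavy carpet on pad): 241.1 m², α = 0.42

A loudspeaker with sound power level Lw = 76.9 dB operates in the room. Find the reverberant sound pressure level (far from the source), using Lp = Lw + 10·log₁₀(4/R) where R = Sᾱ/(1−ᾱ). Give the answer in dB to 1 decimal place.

50.6 dB

Σ(Sᵢαᵢ) = 241.1·0.84 + 4.2·0.05 + 10.3·0.35 + 3.7·0.42 + 893.2·0.51 + 241.1·0.42 = 764.687; total area S = 1393.6 m².
ᾱ = 764.687/1393.6 = 0.5487; R = Sᾱ/(1−ᾱ) = 764.687/(1−0.5487) = 1694.409 m².
Lp = Lw + 10 log₁₀(4/R) = 76.9 -26.27 = 50.6 dB.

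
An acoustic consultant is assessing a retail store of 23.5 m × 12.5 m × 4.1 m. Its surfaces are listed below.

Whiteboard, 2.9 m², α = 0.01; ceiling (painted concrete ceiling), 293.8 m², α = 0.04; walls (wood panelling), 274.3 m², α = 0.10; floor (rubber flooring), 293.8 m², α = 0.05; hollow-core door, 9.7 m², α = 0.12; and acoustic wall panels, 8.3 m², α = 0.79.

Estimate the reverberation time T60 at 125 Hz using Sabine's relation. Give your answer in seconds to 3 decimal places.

3.147 seconds

Total absorption A = 2.9*0.01 + 293.8*0.04 + 274.3*0.10 + 293.8*0.05 + 9.7*0.12 + 8.3*0.79
  = 0.029 + 11.752 + 27.430 + 14.690 + 1.164 + 6.557 = 61.622 m² sabins.
V = 23.5·12.5·4.1 = 1204.375 m³.
RT60 = 0.161 · V / A = 0.161 × 1204.375 / 61.622 = 3.147 s.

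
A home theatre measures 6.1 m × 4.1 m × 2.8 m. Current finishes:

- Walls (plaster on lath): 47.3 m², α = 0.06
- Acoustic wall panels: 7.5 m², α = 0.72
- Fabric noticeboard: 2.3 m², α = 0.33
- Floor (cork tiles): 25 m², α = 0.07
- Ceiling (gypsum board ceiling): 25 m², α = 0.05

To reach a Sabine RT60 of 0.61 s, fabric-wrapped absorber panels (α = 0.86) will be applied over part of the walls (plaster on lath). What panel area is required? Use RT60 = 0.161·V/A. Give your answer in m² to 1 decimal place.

Total absorption A₁ = 47.3*0.06 + 7.5*0.72 + 2.3*0.33 + 25*0.07 + 25*0.05
  = 2.838 + 5.400 + 0.759 + 1.750 + 1.250 = 11.997 m² sabins.
V = 70.028 m³. Target absorption A₂ = 0.161 × 70.028 / 0.61 = 18.483 sabins.
ΔA needed = 18.483 − 11.997 = 6.486 sabins.
Each m² of panel replacing the walls (plaster on lath) adds (0.86 − 0.06) = 0.80 sabins.
Area = ΔA/Δα = 6.486/0.80 = 8.1 m².

8.1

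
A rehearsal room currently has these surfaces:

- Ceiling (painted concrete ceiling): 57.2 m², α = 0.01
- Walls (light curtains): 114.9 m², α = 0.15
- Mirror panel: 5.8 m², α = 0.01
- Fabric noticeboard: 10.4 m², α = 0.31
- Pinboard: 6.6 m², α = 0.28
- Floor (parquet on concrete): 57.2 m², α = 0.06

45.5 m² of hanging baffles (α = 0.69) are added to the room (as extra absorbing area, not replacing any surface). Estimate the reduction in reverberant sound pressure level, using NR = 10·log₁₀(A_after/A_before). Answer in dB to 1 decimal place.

3.4 dB

Equivalent absorption area: A_before = 57.2*0.01 + 114.9*0.15 + 5.8*0.01 + 10.4*0.31 + 6.6*0.28 + 57.2*0.06 = 26.369 m².
Treatment contributes 45.5·0.69 = 31.395 sabins.
A_after = 26.369 + 31.395 = 57.764 sabins.
NR = 10·log₁₀(57.764/26.369) = 3.4 dB.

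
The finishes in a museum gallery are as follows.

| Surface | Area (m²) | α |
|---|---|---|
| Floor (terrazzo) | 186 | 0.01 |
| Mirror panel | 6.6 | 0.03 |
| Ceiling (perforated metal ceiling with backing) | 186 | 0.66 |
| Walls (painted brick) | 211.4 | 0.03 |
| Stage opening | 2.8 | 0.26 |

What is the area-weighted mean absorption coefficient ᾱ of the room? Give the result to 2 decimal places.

0.22

S = Σ Sᵢ = 186 + 6.6 + 186 + 211.4 + 2.8 = 592.8 m².
Weighted sum Σ Sα = 131.888.
ᾱ = A/S = 0.22.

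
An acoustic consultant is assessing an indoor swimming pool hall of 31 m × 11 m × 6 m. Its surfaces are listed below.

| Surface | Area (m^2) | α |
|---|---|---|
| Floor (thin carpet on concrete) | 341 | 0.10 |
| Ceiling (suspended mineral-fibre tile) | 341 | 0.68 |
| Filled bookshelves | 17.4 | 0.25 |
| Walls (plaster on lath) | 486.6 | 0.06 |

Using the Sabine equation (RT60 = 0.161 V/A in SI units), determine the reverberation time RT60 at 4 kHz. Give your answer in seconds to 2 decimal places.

Equivalent absorption area: A = 341*0.10 + 341*0.68 + 17.4*0.25 + 486.6*0.06 = 299.526 m^2.
Room volume: 2046 m³.
Sabine: RT60 = 0.161 × 2046 / 299.526 = 1.10 s.

1.10 seconds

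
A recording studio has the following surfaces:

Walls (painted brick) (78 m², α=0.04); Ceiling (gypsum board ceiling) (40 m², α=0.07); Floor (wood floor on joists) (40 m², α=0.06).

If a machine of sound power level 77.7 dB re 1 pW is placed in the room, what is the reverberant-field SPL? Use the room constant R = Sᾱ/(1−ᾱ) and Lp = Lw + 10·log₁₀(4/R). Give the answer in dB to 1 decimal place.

Σ(Sᵢαᵢ) = 78×0.04 + 40×0.07 + 40×0.06 = 8.320; total area S = 158.0 m².
ᾱ = 0.0527, so room constant R = A/(1−ᾱ) = 8.783 m².
Lp = Lw + 10 log₁₀(4/R) = 77.7 -3.42 = 74.3 dB.

74.3 dB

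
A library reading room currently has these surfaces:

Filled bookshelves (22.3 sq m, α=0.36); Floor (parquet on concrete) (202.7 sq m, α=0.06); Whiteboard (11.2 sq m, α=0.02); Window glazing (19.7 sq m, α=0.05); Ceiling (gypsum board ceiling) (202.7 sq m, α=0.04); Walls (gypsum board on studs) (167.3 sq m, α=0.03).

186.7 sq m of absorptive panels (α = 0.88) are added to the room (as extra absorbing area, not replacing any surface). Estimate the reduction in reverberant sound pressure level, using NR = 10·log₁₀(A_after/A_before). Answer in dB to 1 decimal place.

A_before = Σ Sᵢαᵢ = 22.3×0.36 + 202.7×0.06 + 11.2×0.02 + 19.7×0.05 + 202.7×0.04 + 167.3×0.03 = 34.526 sabins.
Treatment contributes 186.7·0.88 = 164.296 sabins.
A_after = 34.526 + 164.296 = 198.822 sabins.
Reduction = 10 log₁₀(A_after/A_before) = 10 log₁₀(5.7586) = 7.6 dB.

7.6 dB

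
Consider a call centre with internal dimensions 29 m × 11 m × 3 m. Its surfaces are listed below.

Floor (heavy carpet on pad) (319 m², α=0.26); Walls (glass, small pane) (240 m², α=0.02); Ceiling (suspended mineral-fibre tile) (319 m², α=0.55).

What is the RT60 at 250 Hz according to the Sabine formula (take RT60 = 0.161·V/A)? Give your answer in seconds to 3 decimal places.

Equivalent absorption area: A = 319×0.26 + 240×0.02 + 319×0.55 = 263.190 m².
Room volume: 957 m³.
Sabine: RT60 = 0.161 × 957 / 263.190 = 0.585 s.

0.585 sec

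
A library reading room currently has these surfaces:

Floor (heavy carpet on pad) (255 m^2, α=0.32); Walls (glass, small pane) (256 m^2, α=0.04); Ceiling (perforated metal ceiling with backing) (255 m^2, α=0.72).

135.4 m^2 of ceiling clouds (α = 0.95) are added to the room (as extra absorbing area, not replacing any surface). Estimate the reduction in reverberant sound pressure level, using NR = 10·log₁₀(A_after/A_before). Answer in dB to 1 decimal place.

1.7 dB

Equivalent absorption area: A_before = 255·0.32 + 256·0.04 + 255·0.72 = 275.440 m^2.
Treatment contributes 135.4·0.95 = 128.630 sabins.
A_after = 275.440 + 128.630 = 404.070 sabins.
NR = 10·log₁₀(404.070/275.440) = 1.7 dB.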